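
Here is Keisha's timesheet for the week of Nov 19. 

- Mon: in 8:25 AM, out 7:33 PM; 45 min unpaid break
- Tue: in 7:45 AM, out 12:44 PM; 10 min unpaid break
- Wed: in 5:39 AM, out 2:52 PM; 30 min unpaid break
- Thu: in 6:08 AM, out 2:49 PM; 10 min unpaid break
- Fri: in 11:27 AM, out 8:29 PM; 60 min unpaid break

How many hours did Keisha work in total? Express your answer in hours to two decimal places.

Mon: 8:25 AM–7:33 PM = 11 h 8 min; less 45 min break → 10 h 23 min
Tue: 7:45 AM–12:44 PM = 4 h 59 min; less 10 min break → 4 h 49 min
Wed: 5:39 AM–2:52 PM = 9 h 13 min; less 30 min break → 8 h 43 min
Thu: 6:08 AM–2:49 PM = 8 h 41 min; less 10 min break → 8 h 31 min
Fri: 11:27 AM–8:29 PM = 9 h 2 min; less 60 min break → 8 h 2 min
Total: 10 h 23 min + 4 h 49 min + 8 h 43 min + 8 h 31 min + 8 h 2 min = 40 h 28 min.

40.47 hours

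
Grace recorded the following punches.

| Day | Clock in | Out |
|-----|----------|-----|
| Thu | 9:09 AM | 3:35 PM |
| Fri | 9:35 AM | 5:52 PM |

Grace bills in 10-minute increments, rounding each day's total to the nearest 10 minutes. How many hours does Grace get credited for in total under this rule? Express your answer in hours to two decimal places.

Thu: 9:09 AM–3:35 PM = 6 h 26 min → rounds to 6 h 30 min
Fri: 9:35 AM–5:52 PM = 8 h 17 min → rounds to 8 h 20 min
Total credited: 14 h 50 min.

14.83 hours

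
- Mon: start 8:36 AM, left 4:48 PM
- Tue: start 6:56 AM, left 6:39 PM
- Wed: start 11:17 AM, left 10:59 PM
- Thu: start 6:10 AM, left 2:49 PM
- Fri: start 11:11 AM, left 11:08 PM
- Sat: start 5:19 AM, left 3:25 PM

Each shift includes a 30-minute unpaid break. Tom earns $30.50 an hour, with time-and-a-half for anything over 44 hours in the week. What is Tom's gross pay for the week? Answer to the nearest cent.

Mon: 8:36 AM–4:48 PM = 8 h 12 min; less 30 min break → 7 h 42 min
Tue: 6:56 AM–6:39 PM = 11 h 43 min; less 30 min break → 11 h 13 min
Wed: 11:17 AM–10:59 PM = 11 h 42 min; less 30 min break → 11 h 12 min
Thu: 6:10 AM–2:49 PM = 8 h 39 min; less 30 min break → 8 h 9 min
Fri: 11:11 AM–11:08 PM = 11 h 57 min; less 30 min break → 11 h 27 min
Sat: 5:19 AM–3:25 PM = 10 h 6 min; less 30 min break → 9 h 36 min
Total worked: 59 h 19 min = 3559 min.
Regular 44 h 0 min = 2640 min at $30.50/h; overtime 15 h 19 min = 919 min at $45.75/h.
Pay = (2640 × $30.50 + 919 × $45.75) ÷ 60 = $2042.74.

$2042.74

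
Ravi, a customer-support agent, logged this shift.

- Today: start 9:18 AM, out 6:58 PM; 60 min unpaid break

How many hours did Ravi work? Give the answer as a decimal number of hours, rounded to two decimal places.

8.67 hours

Today: 9:18 AM–6:58 PM = 9 h 40 min; less 60 min break → 8 h 40 min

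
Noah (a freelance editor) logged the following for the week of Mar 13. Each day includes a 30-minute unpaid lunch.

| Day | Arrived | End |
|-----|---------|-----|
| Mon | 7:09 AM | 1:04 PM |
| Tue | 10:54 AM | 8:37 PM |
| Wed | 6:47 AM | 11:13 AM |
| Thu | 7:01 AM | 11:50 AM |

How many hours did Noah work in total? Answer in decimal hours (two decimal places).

22.88 hours

Mon: 7:09 AM–1:04 PM = 5 h 55 min; less 30 min break → 5 h 25 min
Tue: 10:54 AM–8:37 PM = 9 h 43 min; less 30 min break → 9 h 13 min
Wed: 6:47 AM–11:13 AM = 4 h 26 min; less 30 min break → 3 h 56 min
Thu: 7:01 AM–11:50 AM = 4 h 49 min; less 30 min break → 4 h 19 min
Total: 5 h 25 min + 9 h 13 min + 3 h 56 min + 4 h 19 min = 22 h 53 min.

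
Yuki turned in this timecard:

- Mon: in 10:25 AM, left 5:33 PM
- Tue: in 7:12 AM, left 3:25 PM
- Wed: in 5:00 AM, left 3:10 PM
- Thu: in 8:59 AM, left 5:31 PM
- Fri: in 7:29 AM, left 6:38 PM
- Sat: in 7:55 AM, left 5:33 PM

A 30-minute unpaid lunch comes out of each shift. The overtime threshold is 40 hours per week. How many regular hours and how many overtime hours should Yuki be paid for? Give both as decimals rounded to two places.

Mon: 10:25 AM–5:33 PM = 7 h 8 min; less 30 min break → 6 h 38 min
Tue: 7:12 AM–3:25 PM = 8 h 13 min; less 30 min break → 7 h 43 min
Wed: 5:00 AM–3:10 PM = 10 h 10 min; less 30 min break → 9 h 40 min
Thu: 8:59 AM–5:31 PM = 8 h 32 min; less 30 min break → 8 h 2 min
Fri: 7:29 AM–6:38 PM = 11 h 9 min; less 30 min break → 10 h 39 min
Sat: 7:55 AM–5:33 PM = 9 h 38 min; less 30 min break → 9 h 8 min
Total worked: 51 h 50 min = 51.83 h.
Threshold 40 h → overtime 11 h 50 min, regular 40 h 0 min.

Regular 40.00 hours, overtime 11.83 hours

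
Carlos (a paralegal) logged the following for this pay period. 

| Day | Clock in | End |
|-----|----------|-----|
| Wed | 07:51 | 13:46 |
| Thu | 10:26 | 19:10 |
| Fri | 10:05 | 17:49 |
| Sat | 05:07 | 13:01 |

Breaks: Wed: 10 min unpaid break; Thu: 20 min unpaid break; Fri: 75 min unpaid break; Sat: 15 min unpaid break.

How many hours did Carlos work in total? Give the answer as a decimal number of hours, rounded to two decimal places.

Wed: 07:51–13:46 = 5 h 55 min; less 10 min break → 5 h 45 min
Thu: 10:26–19:10 = 8 h 44 min; less 20 min break → 8 h 24 min
Fri: 10:05–17:49 = 7 h 44 min; less 75 min break → 6 h 29 min
Sat: 05:07–13:01 = 7 h 54 min; less 15 min break → 7 h 39 min
Total: 5 h 45 min + 8 h 24 min + 6 h 29 min + 7 h 39 min = 28 h 17 min.

28.28 hours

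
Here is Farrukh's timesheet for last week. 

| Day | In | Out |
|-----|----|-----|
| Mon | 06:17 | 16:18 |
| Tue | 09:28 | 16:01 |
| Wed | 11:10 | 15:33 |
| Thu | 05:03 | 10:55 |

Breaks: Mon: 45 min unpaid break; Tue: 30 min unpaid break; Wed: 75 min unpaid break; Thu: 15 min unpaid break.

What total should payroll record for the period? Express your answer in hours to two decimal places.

Mon: 06:17–16:18 = 10 h 1 min; less 45 min break → 9 h 16 min
Tue: 09:28–16:01 = 6 h 33 min; less 30 min break → 6 h 3 min
Wed: 11:10–15:33 = 4 h 23 min; less 75 min break → 3 h 8 min
Thu: 05:03–10:55 = 5 h 52 min; less 15 min break → 5 h 37 min
Total: 9 h 16 min + 6 h 3 min + 3 h 8 min + 5 h 37 min = 24 h 4 min.

24.07 hours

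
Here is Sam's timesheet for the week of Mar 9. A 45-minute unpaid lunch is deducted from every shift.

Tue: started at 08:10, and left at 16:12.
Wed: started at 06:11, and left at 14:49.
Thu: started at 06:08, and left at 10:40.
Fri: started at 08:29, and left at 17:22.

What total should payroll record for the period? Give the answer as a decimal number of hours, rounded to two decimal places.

Tue: 08:10–16:12 = 8 h 2 min; less 45 min break → 7 h 17 min
Wed: 06:11–14:49 = 8 h 38 min; less 45 min break → 7 h 53 min
Thu: 06:08–10:40 = 4 h 32 min; less 45 min break → 3 h 47 min
Fri: 08:29–17:22 = 8 h 53 min; less 45 min break → 8 h 8 min
Total: 7 h 17 min + 7 h 53 min + 3 h 47 min + 8 h 8 min = 27 h 5 min.

27.08 hours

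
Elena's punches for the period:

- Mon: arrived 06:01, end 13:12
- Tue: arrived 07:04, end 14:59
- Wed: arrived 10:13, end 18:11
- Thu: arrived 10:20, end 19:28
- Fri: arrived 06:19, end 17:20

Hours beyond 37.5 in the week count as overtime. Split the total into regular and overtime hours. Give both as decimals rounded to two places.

Regular 37.50 hours, overtime 5.72 hours

Mon: 06:01–13:12 = 7 h 11 min
Tue: 07:04–14:59 = 7 h 55 min
Wed: 10:13–18:11 = 7 h 58 min
Thu: 10:20–19:28 = 9 h 8 min
Fri: 06:19–17:20 = 11 h 1 min
Total worked: 43 h 13 min = 43.22 h.
Threshold 37.5 h → overtime 5 h 43 min, regular 37 h 30 min.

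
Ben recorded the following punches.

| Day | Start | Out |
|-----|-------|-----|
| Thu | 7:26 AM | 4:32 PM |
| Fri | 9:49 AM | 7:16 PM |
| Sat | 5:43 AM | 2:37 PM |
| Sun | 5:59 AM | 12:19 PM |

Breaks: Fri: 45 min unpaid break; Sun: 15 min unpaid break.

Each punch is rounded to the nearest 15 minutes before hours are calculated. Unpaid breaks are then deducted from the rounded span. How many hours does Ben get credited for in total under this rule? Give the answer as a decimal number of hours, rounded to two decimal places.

Thu: in 7:26 AM→7:30 AM, out 4:32 PM→4:30 PM; 9 h 0 min
Fri: in 9:49 AM→9:45 AM, out 7:16 PM→7:15 PM; 9 h 30 min − 45 min = 8 h 45 min
Sat: in 5:43 AM→5:45 AM, out 2:37 PM→2:30 PM; 8 h 45 min
Sun: in 5:59 AM→6:00 AM, out 12:19 PM→12:15 PM; 6 h 15 min − 15 min = 6 h 0 min
Total credited: 32 h 30 min.

32.50 hours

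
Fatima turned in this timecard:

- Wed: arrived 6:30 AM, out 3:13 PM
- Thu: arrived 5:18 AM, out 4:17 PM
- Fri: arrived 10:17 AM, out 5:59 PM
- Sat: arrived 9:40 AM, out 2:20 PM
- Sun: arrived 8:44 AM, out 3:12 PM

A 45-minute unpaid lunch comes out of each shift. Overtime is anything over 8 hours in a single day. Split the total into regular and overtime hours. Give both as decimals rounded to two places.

Wed: 6:30 AM–3:13 PM = 8 h 43 min; less 45 min break → 7 h 58 min
Thu: 5:18 AM–4:17 PM = 10 h 59 min; less 45 min break → 10 h 14 min
Fri: 10:17 AM–5:59 PM = 7 h 42 min; less 45 min break → 6 h 57 min
Sat: 9:40 AM–2:20 PM = 4 h 40 min; less 45 min break → 3 h 55 min
Sun: 8:44 AM–3:12 PM = 6 h 28 min; less 45 min break → 5 h 43 min
Wed reg 7 h 58 min / OT 0 h 0 min; Thu reg 8 h 0 min / OT 2 h 14 min; Fri reg 6 h 57 min / OT 0 h 0 min; Sat reg 3 h 55 min / OT 0 h 0 min; Sun reg 5 h 43 min / OT 0 h 0 min.
Totals: regular 32 h 33 min, overtime 2 h 14 min.

Regular 32.55 hours, overtime 2.23 hours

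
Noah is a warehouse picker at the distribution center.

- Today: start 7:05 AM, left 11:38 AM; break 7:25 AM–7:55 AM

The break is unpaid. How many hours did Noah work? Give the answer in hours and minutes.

4 h 3 min

Today: 7:05 AM–11:38 AM = 4 h 33 min; less 30 min break → 4 h 3 min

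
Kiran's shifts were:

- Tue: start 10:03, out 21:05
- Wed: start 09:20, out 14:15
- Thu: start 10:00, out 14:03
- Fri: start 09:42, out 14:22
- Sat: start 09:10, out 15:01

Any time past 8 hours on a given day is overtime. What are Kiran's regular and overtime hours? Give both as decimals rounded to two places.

Tue: 10:03–21:05 = 11 h 2 min
Wed: 09:20–14:15 = 4 h 55 min
Thu: 10:00–14:03 = 4 h 3 min
Fri: 09:42–14:22 = 4 h 40 min
Sat: 09:10–15:01 = 5 h 51 min
Tue reg 8 h 0 min / OT 3 h 2 min; Wed reg 4 h 55 min / OT 0 h 0 min; Thu reg 4 h 3 min / OT 0 h 0 min; Fri reg 4 h 40 min / OT 0 h 0 min; Sat reg 5 h 51 min / OT 0 h 0 min.
Totals: regular 27 h 29 min, overtime 3 h 2 min.

Regular 27.48 hours, overtime 3.03 hours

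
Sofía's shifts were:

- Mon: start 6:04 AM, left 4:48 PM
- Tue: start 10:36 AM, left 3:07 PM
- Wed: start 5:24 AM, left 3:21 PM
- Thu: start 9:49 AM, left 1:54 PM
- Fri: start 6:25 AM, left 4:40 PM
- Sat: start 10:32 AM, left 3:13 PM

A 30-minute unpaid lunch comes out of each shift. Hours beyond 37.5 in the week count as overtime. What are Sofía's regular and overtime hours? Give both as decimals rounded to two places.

Mon: 6:04 AM–4:48 PM = 10 h 44 min; less 30 min break → 10 h 14 min
Tue: 10:36 AM–3:07 PM = 4 h 31 min; less 30 min break → 4 h 1 min
Wed: 5:24 AM–3:21 PM = 9 h 57 min; less 30 min break → 9 h 27 min
Thu: 9:49 AM–1:54 PM = 4 h 5 min; less 30 min break → 3 h 35 min
Fri: 6:25 AM–4:40 PM = 10 h 15 min; less 30 min break → 9 h 45 min
Sat: 10:32 AM–3:13 PM = 4 h 41 min; less 30 min break → 4 h 11 min
Total worked: 41 h 13 min = 41.22 h.
Threshold 37.5 h → overtime 3 h 43 min, regular 37 h 30 min.

Regular 37.50 hours, overtime 3.72 hours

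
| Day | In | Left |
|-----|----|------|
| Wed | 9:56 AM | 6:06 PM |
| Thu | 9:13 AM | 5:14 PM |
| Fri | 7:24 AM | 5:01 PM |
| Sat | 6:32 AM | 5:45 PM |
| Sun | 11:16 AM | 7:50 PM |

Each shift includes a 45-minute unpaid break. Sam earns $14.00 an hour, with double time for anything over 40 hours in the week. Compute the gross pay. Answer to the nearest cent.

Wed: 9:56 AM–6:06 PM = 8 h 10 min; less 45 min break → 7 h 25 min
Thu: 9:13 AM–5:14 PM = 8 h 1 min; less 45 min break → 7 h 16 min
Fri: 7:24 AM–5:01 PM = 9 h 37 min; less 45 min break → 8 h 52 min
Sat: 6:32 AM–5:45 PM = 11 h 13 min; less 45 min break → 10 h 28 min
Sun: 11:16 AM–7:50 PM = 8 h 34 min; less 45 min break → 7 h 49 min
Total worked: 41 h 50 min = 2510 min.
Regular 40 h 0 min = 2400 min at $14.00/h; overtime 1 h 50 min = 110 min at $28.00/h.
Pay = (2400 × $14.00 + 110 × $28.00) ÷ 60 = $611.33.

$611.33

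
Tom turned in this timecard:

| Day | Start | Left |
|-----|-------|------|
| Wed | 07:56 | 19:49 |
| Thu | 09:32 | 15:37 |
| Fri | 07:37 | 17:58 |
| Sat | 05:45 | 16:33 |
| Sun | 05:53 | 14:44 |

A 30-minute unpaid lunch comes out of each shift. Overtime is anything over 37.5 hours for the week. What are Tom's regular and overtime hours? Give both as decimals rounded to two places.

Wed: 07:56–19:49 = 11 h 53 min; less 30 min break → 11 h 23 min
Thu: 09:32–15:37 = 6 h 5 min; less 30 min break → 5 h 35 min
Fri: 07:37–17:58 = 10 h 21 min; less 30 min break → 9 h 51 min
Sat: 05:45–16:33 = 10 h 48 min; less 30 min break → 10 h 18 min
Sun: 05:53–14:44 = 8 h 51 min; less 30 min break → 8 h 21 min
Total worked: 45 h 28 min = 45.47 h.
Threshold 37.5 h → overtime 7 h 58 min, regular 37 h 30 min.

Regular 37.50 hours, overtime 7.97 hours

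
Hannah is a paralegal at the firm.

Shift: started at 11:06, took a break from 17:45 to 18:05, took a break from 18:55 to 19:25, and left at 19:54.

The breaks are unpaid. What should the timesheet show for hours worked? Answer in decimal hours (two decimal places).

7.97 hours

Shift: 11:06–19:54 = 8 h 48 min; less 50 min break → 7 h 58 min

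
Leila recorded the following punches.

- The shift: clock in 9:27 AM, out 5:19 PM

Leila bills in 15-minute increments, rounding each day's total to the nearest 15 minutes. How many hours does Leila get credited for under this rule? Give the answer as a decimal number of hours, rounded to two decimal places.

The shift: 9:27 AM–5:19 PM = 7 h 52 min → rounds to 7 h 45 min

7.75 hours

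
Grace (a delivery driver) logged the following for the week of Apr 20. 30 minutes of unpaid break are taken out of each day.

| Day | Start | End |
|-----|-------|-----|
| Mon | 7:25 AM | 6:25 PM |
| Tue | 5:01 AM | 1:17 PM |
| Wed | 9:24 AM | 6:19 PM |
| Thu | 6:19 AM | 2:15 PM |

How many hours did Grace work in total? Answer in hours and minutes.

Mon: 7:25 AM–6:25 PM = 11 h 0 min; less 30 min break → 10 h 30 min
Tue: 5:01 AM–1:17 PM = 8 h 16 min; less 30 min break → 7 h 46 min
Wed: 9:24 AM–6:19 PM = 8 h 55 min; less 30 min break → 8 h 25 min
Thu: 6:19 AM–2:15 PM = 7 h 56 min; less 30 min break → 7 h 26 min
Total: 10 h 30 min + 7 h 46 min + 8 h 25 min + 7 h 26 min = 34 h 7 min.

34 h 7 min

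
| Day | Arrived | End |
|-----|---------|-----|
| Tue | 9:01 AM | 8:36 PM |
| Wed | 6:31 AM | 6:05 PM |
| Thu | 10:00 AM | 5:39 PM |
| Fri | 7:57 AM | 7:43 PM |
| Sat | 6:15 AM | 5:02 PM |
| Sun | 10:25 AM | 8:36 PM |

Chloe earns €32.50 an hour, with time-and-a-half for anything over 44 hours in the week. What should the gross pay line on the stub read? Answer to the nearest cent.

Tue: 9:01 AM–8:36 PM = 11 h 35 min
Wed: 6:31 AM–6:05 PM = 11 h 34 min
Thu: 10:00 AM–5:39 PM = 7 h 39 min
Fri: 7:57 AM–7:43 PM = 11 h 46 min
Sat: 6:15 AM–5:02 PM = 10 h 47 min
Sun: 10:25 AM–8:36 PM = 10 h 11 min
Total worked: 63 h 32 min = 3812 min.
Regular 44 h 0 min = 2640 min at €32.50/h; overtime 19 h 32 min = 1172 min at €48.75/h.
Pay = (2640 × €32.50 + 1172 × €48.75) ÷ 60 = €2382.25.

€2382.25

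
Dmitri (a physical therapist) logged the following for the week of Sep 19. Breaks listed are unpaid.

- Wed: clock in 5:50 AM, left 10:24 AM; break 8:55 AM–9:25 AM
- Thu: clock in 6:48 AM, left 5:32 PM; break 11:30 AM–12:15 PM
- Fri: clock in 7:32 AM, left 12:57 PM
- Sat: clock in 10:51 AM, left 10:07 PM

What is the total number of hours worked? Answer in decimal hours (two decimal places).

Wed: 5:50 AM–10:24 AM = 4 h 34 min; less 30 min break → 4 h 4 min
Thu: 6:48 AM–5:32 PM = 10 h 44 min; less 45 min break → 9 h 59 min
Fri: 7:32 AM–12:57 PM = 5 h 25 min
Sat: 10:51 AM–10:07 PM = 11 h 16 min
Total: 4 h 4 min + 9 h 59 min + 5 h 25 min + 11 h 16 min = 30 h 44 min.

30.73 hours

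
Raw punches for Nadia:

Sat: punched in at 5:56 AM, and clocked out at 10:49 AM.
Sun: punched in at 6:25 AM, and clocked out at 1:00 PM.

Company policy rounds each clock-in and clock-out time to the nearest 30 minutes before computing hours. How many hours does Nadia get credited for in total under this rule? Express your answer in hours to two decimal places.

Sat: in 5:56 AM→6:00 AM, out 10:49 AM→11:00 AM; 5 h 0 min
Sun: in 6:25 AM→6:30 AM, out 1:00 PM→1:00 PM; 6 h 30 min
Total credited: 11 h 30 min.

11.50 hours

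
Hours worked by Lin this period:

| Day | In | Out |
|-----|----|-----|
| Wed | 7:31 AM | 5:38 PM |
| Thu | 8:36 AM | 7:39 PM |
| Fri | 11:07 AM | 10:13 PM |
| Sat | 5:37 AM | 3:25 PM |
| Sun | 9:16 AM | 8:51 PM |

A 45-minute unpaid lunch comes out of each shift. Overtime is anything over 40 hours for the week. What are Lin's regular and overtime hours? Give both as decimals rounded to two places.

Regular 40.00 hours, overtime 9.90 hours

Wed: 7:31 AM–5:38 PM = 10 h 7 min; less 45 min break → 9 h 22 min
Thu: 8:36 AM–7:39 PM = 11 h 3 min; less 45 min break → 10 h 18 min
Fri: 11:07 AM–10:13 PM = 11 h 6 min; less 45 min break → 10 h 21 min
Sat: 5:37 AM–3:25 PM = 9 h 48 min; less 45 min break → 9 h 3 min
Sun: 9:16 AM–8:51 PM = 11 h 35 min; less 45 min break → 10 h 50 min
Total worked: 49 h 54 min = 49.90 h.
Threshold 40 h → overtime 9 h 54 min, regular 40 h 0 min.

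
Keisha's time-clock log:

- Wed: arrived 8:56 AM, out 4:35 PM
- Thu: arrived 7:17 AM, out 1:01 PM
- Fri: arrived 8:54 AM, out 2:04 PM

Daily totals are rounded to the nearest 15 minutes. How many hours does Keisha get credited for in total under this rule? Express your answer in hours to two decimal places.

Wed: 8:56 AM–4:35 PM = 7 h 39 min → rounds to 7 h 45 min
Thu: 7:17 AM–1:01 PM = 5 h 44 min → rounds to 5 h 45 min
Fri: 8:54 AM–2:04 PM = 5 h 10 min → rounds to 5 h 15 min
Total credited: 18 h 45 min.

18.75 hours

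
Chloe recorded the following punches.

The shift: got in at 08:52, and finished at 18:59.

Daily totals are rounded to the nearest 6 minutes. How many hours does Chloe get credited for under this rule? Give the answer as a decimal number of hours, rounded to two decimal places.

10.10 hours

The shift: 08:52–18:59 = 10 h 7 min → rounds to 10 h 6 min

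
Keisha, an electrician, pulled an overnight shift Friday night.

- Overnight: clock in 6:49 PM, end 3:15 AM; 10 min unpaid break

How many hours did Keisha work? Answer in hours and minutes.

8 h 16 min

Overnight: 6:49 PM → midnight = 5 h 11 min; midnight → 3:15 AM = 3 h 15 min; span 8 h 26 min; less 10 min break → 8 h 16 min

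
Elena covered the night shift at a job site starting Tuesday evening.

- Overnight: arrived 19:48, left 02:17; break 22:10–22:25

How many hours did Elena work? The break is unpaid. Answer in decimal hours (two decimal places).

6.23 hours

Overnight: 19:48 → midnight = 4 h 12 min; midnight → 02:17 = 2 h 17 min; span 6 h 29 min; less 15 min break → 6 h 14 min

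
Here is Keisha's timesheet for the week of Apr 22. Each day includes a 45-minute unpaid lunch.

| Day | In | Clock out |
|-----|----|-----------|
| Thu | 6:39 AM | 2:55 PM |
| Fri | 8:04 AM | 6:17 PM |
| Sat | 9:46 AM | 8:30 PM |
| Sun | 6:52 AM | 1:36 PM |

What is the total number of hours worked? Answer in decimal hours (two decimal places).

32.95 hours

Thu: 6:39 AM–2:55 PM = 8 h 16 min; less 45 min break → 7 h 31 min
Fri: 8:04 AM–6:17 PM = 10 h 13 min; less 45 min break → 9 h 28 min
Sat: 9:46 AM–8:30 PM = 10 h 44 min; less 45 min break → 9 h 59 min
Sun: 6:52 AM–1:36 PM = 6 h 44 min; less 45 min break → 5 h 59 min
Total: 7 h 31 min + 9 h 28 min + 9 h 59 min + 5 h 59 min = 32 h 57 min.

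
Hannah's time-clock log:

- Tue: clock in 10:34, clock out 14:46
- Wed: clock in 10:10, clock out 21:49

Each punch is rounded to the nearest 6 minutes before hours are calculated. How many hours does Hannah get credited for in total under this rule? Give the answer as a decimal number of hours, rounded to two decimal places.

15.80 hours

Tue: in 10:34→10:36, out 14:46→14:48; 4 h 12 min
Wed: in 10:10→10:12, out 21:49→21:48; 11 h 36 min
Total credited: 15 h 48 min.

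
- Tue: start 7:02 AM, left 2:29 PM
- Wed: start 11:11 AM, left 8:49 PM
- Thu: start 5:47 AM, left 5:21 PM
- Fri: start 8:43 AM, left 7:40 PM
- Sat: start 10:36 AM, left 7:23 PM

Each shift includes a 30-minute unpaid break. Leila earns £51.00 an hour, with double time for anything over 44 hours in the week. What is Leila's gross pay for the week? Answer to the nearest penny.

Tue: 7:02 AM–2:29 PM = 7 h 27 min; less 30 min break → 6 h 57 min
Wed: 11:11 AM–8:49 PM = 9 h 38 min; less 30 min break → 9 h 8 min
Thu: 5:47 AM–5:21 PM = 11 h 34 min; less 30 min break → 11 h 4 min
Fri: 8:43 AM–7:40 PM = 10 h 57 min; less 30 min break → 10 h 27 min
Sat: 10:36 AM–7:23 PM = 8 h 47 min; less 30 min break → 8 h 17 min
Total worked: 45 h 53 min = 2753 min.
Regular 44 h 0 min = 2640 min at £51.00/h; overtime 1 h 53 min = 113 min at £102.00/h.
Pay = (2640 × £51.00 + 113 × £102.00) ÷ 60 = £2436.10.

£2436.10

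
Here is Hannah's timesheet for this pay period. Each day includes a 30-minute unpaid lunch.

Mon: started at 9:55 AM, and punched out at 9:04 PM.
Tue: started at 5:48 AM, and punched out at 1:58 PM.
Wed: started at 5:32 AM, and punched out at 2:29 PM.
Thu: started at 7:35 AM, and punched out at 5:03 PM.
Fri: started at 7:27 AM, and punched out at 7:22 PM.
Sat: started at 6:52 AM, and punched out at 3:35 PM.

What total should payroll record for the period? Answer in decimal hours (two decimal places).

Mon: 9:55 AM–9:04 PM = 11 h 9 min; less 30 min break → 10 h 39 min
Tue: 5:48 AM–1:58 PM = 8 h 10 min; less 30 min break → 7 h 40 min
Wed: 5:32 AM–2:29 PM = 8 h 57 min; less 30 min break → 8 h 27 min
Thu: 7:35 AM–5:03 PM = 9 h 28 min; less 30 min break → 8 h 58 min
Fri: 7:27 AM–7:22 PM = 11 h 55 min; less 30 min break → 11 h 25 min
Sat: 6:52 AM–3:35 PM = 8 h 43 min; less 30 min break → 8 h 13 min
Total: 10 h 39 min + 7 h 40 min + 8 h 27 min + 8 h 58 min + 11 h 25 min + 8 h 13 min = 55 h 22 min.

55.37 hours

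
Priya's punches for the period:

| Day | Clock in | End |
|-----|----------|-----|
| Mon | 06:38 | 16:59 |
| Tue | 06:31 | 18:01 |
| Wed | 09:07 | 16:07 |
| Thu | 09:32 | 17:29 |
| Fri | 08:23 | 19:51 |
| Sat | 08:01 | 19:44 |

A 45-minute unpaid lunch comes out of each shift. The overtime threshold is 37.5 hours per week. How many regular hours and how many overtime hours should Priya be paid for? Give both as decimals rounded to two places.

Regular 37.50 hours, overtime 17.98 hours

Mon: 06:38–16:59 = 10 h 21 min; less 45 min break → 9 h 36 min
Tue: 06:31–18:01 = 11 h 30 min; less 45 min break → 10 h 45 min
Wed: 09:07–16:07 = 7 h 0 min; less 45 min break → 6 h 15 min
Thu: 09:32–17:29 = 7 h 57 min; less 45 min break → 7 h 12 min
Fri: 08:23–19:51 = 11 h 28 min; less 45 min break → 10 h 43 min
Sat: 08:01–19:44 = 11 h 43 min; less 45 min break → 10 h 58 min
Total worked: 55 h 29 min = 55.48 h.
Threshold 37.5 h → overtime 17 h 59 min, regular 37 h 30 min.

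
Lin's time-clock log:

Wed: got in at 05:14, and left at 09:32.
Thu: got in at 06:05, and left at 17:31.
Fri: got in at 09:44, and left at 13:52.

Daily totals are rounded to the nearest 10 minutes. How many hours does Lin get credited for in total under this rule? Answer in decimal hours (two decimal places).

20.00 hours

Wed: 05:14–09:32 = 4 h 18 min → rounds to 4 h 20 min
Thu: 06:05–17:31 = 11 h 26 min → rounds to 11 h 30 min
Fri: 09:44–13:52 = 4 h 8 min → rounds to 4 h 10 min
Total credited: 20 h 0 min.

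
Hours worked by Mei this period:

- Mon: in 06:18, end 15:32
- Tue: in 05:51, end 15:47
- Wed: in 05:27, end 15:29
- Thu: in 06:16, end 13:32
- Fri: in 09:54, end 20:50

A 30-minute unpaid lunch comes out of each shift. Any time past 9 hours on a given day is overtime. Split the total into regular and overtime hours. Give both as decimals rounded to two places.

Regular 42.50 hours, overtime 2.40 hours

Mon: 06:18–15:32 = 9 h 14 min; less 30 min break → 8 h 44 min
Tue: 05:51–15:47 = 9 h 56 min; less 30 min break → 9 h 26 min
Wed: 05:27–15:29 = 10 h 2 min; less 30 min break → 9 h 32 min
Thu: 06:16–13:32 = 7 h 16 min; less 30 min break → 6 h 46 min
Fri: 09:54–20:50 = 10 h 56 min; less 30 min break → 10 h 26 min
Mon reg 8 h 44 min / OT 0 h 0 min; Tue reg 9 h 0 min / OT 0 h 26 min; Wed reg 9 h 0 min / OT 0 h 32 min; Thu reg 6 h 46 min / OT 0 h 0 min; Fri reg 9 h 0 min / OT 1 h 26 min.
Totals: regular 42 h 30 min, overtime 2 h 24 min.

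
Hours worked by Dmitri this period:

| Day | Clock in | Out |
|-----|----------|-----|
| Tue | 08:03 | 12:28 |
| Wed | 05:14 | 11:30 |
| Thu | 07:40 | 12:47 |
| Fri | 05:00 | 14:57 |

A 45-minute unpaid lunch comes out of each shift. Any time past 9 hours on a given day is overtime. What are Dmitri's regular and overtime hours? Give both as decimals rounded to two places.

Tue: 08:03–12:28 = 4 h 25 min; less 45 min break → 3 h 40 min
Wed: 05:14–11:30 = 6 h 16 min; less 45 min break → 5 h 31 min
Thu: 07:40–12:47 = 5 h 7 min; less 45 min break → 4 h 22 min
Fri: 05:00–14:57 = 9 h 57 min; less 45 min break → 9 h 12 min
Tue reg 3 h 40 min / OT 0 h 0 min; Wed reg 5 h 31 min / OT 0 h 0 min; Thu reg 4 h 22 min / OT 0 h 0 min; Fri reg 9 h 0 min / OT 0 h 12 min.
Totals: regular 22 h 33 min, overtime 0 h 12 min.

Regular 22.55 hours, overtime 0.20 hours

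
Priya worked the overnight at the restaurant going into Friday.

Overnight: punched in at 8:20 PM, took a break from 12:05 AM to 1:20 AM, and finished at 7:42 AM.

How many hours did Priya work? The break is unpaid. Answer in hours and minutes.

Overnight: 8:20 PM → midnight = 3 h 40 min; midnight → 7:42 AM = 7 h 42 min; span 11 h 22 min; less 75 min break → 10 h 7 min

10 h 7 min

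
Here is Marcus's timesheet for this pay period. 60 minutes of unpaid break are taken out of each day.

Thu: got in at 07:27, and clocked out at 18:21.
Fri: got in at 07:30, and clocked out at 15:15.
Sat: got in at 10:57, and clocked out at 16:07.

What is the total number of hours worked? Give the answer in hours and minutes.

Thu: 07:27–18:21 = 10 h 54 min; less 60 min break → 9 h 54 min
Fri: 07:30–15:15 = 7 h 45 min; less 60 min break → 6 h 45 min
Sat: 10:57–16:07 = 5 h 10 min; less 60 min break → 4 h 10 min
Total: 9 h 54 min + 6 h 45 min + 4 h 10 min = 20 h 49 min.

20 h 49 min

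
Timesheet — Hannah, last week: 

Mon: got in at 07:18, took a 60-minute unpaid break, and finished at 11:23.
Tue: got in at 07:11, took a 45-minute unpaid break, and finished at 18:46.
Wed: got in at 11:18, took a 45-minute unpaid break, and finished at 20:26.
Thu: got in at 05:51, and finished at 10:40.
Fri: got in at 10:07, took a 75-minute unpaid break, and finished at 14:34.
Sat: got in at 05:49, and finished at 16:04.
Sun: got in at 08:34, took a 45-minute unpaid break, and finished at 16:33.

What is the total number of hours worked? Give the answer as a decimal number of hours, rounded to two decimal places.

47.80 hours

Mon: 07:18–11:23 = 4 h 5 min; less 60 min break → 3 h 5 min
Tue: 07:11–18:46 = 11 h 35 min; less 45 min break → 10 h 50 min
Wed: 11:18–20:26 = 9 h 8 min; less 45 min break → 8 h 23 min
Thu: 05:51–10:40 = 4 h 49 min
Fri: 10:07–14:34 = 4 h 27 min; less 75 min break → 3 h 12 min
Sat: 05:49–16:04 = 10 h 15 min
Sun: 08:34–16:33 = 7 h 59 min; less 45 min break → 7 h 14 min
Total: 3 h 5 min + 10 h 50 min + 8 h 23 min + 4 h 49 min + 3 h 12 min + 10 h 15 min + 7 h 14 min = 47 h 48 min.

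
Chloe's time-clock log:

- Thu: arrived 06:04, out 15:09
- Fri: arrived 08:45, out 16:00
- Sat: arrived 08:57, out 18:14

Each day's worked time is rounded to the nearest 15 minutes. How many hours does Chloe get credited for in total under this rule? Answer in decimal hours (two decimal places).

25.50 hours

Thu: 06:04–15:09 = 9 h 5 min → rounds to 9 h 0 min
Fri: 08:45–16:00 = 7 h 15 min → rounds to 7 h 15 min
Sat: 08:57–18:14 = 9 h 17 min → rounds to 9 h 15 min
Total credited: 25 h 30 min.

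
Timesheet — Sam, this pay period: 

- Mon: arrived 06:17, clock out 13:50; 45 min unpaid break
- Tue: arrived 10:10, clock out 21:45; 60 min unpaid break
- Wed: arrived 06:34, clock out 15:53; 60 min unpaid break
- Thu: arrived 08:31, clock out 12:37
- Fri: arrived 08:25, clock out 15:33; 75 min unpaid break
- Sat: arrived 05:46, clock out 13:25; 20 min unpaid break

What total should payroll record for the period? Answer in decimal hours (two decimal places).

Mon: 06:17–13:50 = 7 h 33 min; less 45 min break → 6 h 48 min
Tue: 10:10–21:45 = 11 h 35 min; less 60 min break → 10 h 35 min
Wed: 06:34–15:53 = 9 h 19 min; less 60 min break → 8 h 19 min
Thu: 08:31–12:37 = 4 h 6 min
Fri: 08:25–15:33 = 7 h 8 min; less 75 min break → 5 h 53 min
Sat: 05:46–13:25 = 7 h 39 min; less 20 min break → 7 h 19 min
Total: 6 h 48 min + 10 h 35 min + 8 h 19 min + 4 h 6 min + 5 h 53 min + 7 h 19 min = 43 h 0 min.

43.00 hours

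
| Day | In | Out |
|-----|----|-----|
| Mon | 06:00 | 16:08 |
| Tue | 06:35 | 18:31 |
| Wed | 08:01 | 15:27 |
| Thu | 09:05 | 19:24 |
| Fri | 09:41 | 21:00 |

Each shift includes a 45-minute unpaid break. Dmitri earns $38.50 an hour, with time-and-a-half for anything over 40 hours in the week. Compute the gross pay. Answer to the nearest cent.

Mon: 06:00–16:08 = 10 h 8 min; less 45 min break → 9 h 23 min
Tue: 06:35–18:31 = 11 h 56 min; less 45 min break → 11 h 11 min
Wed: 08:01–15:27 = 7 h 26 min; less 45 min break → 6 h 41 min
Thu: 09:05–19:24 = 10 h 19 min; less 45 min break → 9 h 34 min
Fri: 09:41–21:00 = 11 h 19 min; less 45 min break → 10 h 34 min
Total worked: 47 h 23 min = 2843 min.
Regular 40 h 0 min = 2400 min at $38.50/h; overtime 7 h 23 min = 443 min at $57.75/h.
Pay = (2400 × $38.50 + 443 × $57.75) ÷ 60 = $1966.39.

$1966.39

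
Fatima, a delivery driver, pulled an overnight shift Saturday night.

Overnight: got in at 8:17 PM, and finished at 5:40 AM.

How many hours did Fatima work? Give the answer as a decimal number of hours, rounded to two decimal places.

9.38 hours

Overnight: 8:17 PM → midnight = 3 h 43 min; midnight → 5:40 AM = 5 h 40 min; span 9 h 23 min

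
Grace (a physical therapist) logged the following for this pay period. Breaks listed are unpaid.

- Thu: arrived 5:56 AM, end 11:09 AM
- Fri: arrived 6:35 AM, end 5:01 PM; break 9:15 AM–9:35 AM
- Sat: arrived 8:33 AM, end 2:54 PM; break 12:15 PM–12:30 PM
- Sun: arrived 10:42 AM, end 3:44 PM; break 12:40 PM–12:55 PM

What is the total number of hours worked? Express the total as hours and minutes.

26 h 12 min

Thu: 5:56 AM–11:09 AM = 5 h 13 min
Fri: 6:35 AM–5:01 PM = 10 h 26 min; less 20 min break → 10 h 6 min
Sat: 8:33 AM–2:54 PM = 6 h 21 min; less 15 min break → 6 h 6 min
Sun: 10:42 AM–3:44 PM = 5 h 2 min; less 15 min break → 4 h 47 min
Total: 5 h 13 min + 10 h 6 min + 6 h 6 min + 4 h 47 min = 26 h 12 min.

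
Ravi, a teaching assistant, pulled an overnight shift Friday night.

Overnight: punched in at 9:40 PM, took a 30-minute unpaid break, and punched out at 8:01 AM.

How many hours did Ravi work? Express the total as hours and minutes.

Overnight: 9:40 PM → midnight = 2 h 20 min; midnight → 8:01 AM = 8 h 1 min; span 10 h 21 min; less 30 min break → 9 h 51 min

9 h 51 min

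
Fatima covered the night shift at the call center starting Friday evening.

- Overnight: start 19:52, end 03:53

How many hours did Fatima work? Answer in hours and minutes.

Overnight: 19:52 → midnight = 4 h 8 min; midnight → 03:53 = 3 h 53 min; span 8 h 1 min

8 h 1 min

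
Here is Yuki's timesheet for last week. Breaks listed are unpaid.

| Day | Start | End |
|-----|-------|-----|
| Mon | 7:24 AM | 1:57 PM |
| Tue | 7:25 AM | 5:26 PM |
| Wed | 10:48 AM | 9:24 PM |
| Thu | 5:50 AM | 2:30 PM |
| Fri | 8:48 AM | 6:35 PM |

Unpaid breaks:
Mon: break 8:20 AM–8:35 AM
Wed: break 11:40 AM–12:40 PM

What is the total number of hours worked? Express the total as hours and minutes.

44 h 22 min

Mon: 7:24 AM–1:57 PM = 6 h 33 min; less 15 min break → 6 h 18 min
Tue: 7:25 AM–5:26 PM = 10 h 1 min
Wed: 10:48 AM–9:24 PM = 10 h 36 min; less 60 min break → 9 h 36 min
Thu: 5:50 AM–2:30 PM = 8 h 40 min
Fri: 8:48 AM–6:35 PM = 9 h 47 min
Total: 6 h 18 min + 10 h 1 min + 9 h 36 min + 8 h 40 min + 9 h 47 min = 44 h 22 min.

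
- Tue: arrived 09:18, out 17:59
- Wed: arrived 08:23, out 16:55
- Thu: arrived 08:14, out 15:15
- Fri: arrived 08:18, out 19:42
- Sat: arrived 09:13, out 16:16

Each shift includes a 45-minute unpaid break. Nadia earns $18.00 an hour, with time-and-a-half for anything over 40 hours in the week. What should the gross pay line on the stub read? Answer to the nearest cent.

Tue: 09:18–17:59 = 8 h 41 min; less 45 min break → 7 h 56 min
Wed: 08:23–16:55 = 8 h 32 min; less 45 min break → 7 h 47 min
Thu: 08:14–15:15 = 7 h 1 min; less 45 min break → 6 h 16 min
Fri: 08:18–19:42 = 11 h 24 min; less 45 min break → 10 h 39 min
Sat: 09:13–16:16 = 7 h 3 min; less 45 min break → 6 h 18 min
Total worked: 38 h 56 min = 2336 min.
Regular 38 h 56 min = 2336 min at $18.00/h; overtime 0 h 0 min = 0 min at $27.00/h.
Pay = (2336 × $18.00 + 0 × $27.00) ÷ 60 = $700.80.

$700.80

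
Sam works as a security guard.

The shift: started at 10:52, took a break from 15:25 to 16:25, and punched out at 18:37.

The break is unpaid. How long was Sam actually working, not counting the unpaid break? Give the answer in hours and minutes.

The shift: 10:52–18:37 = 7 h 45 min; less 60 min break → 6 h 45 min

6 h 45 min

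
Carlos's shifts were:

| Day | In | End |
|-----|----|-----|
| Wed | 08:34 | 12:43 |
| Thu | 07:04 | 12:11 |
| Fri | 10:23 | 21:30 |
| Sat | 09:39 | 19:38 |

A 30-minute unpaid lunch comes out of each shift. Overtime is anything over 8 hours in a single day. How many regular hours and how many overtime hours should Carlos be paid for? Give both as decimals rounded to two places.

Wed: 08:34–12:43 = 4 h 9 min; less 30 min break → 3 h 39 min
Thu: 07:04–12:11 = 5 h 7 min; less 30 min break → 4 h 37 min
Fri: 10:23–21:30 = 11 h 7 min; less 30 min break → 10 h 37 min
Sat: 09:39–19:38 = 9 h 59 min; less 30 min break → 9 h 29 min
Wed reg 3 h 39 min / OT 0 h 0 min; Thu reg 4 h 37 min / OT 0 h 0 min; Fri reg 8 h 0 min / OT 2 h 37 min; Sat reg 8 h 0 min / OT 1 h 29 min.
Totals: regular 24 h 16 min, overtime 4 h 6 min.

Regular 24.27 hours, overtime 4.10 hours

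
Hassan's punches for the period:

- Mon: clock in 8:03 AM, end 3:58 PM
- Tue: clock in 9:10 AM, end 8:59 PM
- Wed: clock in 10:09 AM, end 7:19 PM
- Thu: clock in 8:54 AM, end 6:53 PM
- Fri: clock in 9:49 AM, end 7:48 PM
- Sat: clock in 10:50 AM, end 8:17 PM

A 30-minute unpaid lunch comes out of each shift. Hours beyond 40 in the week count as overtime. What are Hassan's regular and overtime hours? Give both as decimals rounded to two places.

Regular 40.00 hours, overtime 15.32 hours

Mon: 8:03 AM–3:58 PM = 7 h 55 min; less 30 min break → 7 h 25 min
Tue: 9:10 AM–8:59 PM = 11 h 49 min; less 30 min break → 11 h 19 min
Wed: 10:09 AM–7:19 PM = 9 h 10 min; less 30 min break → 8 h 40 min
Thu: 8:54 AM–6:53 PM = 9 h 59 min; less 30 min break → 9 h 29 min
Fri: 9:49 AM–7:48 PM = 9 h 59 min; less 30 min break → 9 h 29 min
Sat: 10:50 AM–8:17 PM = 9 h 27 min; less 30 min break → 8 h 57 min
Total worked: 55 h 19 min = 55.32 h.
Threshold 40 h → overtime 15 h 19 min, regular 40 h 0 min.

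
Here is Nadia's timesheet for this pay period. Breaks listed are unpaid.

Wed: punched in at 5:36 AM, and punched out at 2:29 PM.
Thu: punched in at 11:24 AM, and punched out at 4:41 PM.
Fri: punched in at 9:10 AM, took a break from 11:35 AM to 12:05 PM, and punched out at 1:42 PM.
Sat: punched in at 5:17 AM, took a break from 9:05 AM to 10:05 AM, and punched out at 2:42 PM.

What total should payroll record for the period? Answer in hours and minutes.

26 h 37 min

Wed: 5:36 AM–2:29 PM = 8 h 53 min
Thu: 11:24 AM–4:41 PM = 5 h 17 min
Fri: 9:10 AM–1:42 PM = 4 h 32 min; less 30 min break → 4 h 2 min
Sat: 5:17 AM–2:42 PM = 9 h 25 min; less 60 min break → 8 h 25 min
Total: 8 h 53 min + 5 h 17 min + 4 h 2 min + 8 h 25 min = 26 h 37 min.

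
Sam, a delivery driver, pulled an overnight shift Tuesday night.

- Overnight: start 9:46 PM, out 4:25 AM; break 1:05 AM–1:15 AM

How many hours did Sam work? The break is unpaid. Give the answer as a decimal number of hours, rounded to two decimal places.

6.48 hours

Overnight: 9:46 PM → midnight = 2 h 14 min; midnight → 4:25 AM = 4 h 25 min; span 6 h 39 min; less 10 min break → 6 h 29 min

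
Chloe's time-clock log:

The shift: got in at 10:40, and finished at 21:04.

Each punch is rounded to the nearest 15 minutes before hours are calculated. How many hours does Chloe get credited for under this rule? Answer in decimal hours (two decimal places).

The shift: in 10:40→10:45, out 21:04→21:00; 10 h 15 min

10.25 hours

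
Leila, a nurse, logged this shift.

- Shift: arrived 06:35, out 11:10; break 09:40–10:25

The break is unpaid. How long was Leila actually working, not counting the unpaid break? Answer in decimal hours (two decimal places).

3.83 hours

Shift: 06:35–11:10 = 4 h 35 min; less 45 min break → 3 h 50 min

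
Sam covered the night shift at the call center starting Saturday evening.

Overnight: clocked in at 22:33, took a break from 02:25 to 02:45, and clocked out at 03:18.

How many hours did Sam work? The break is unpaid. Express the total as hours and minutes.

4 h 25 min

Overnight: 22:33 → midnight = 1 h 27 min; midnight → 03:18 = 3 h 18 min; span 4 h 45 min; less 20 min break → 4 h 25 min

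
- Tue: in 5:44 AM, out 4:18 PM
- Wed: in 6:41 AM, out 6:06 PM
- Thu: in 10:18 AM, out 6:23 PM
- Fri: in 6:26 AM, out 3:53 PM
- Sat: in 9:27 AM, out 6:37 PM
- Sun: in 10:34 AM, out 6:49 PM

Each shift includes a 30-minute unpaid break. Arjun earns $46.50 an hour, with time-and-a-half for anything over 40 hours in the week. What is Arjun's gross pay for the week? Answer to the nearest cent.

$2831.85

Tue: 5:44 AM–4:18 PM = 10 h 34 min; less 30 min break → 10 h 4 min
Wed: 6:41 AM–6:06 PM = 11 h 25 min; less 30 min break → 10 h 55 min
Thu: 10:18 AM–6:23 PM = 8 h 5 min; less 30 min break → 7 h 35 min
Fri: 6:26 AM–3:53 PM = 9 h 27 min; less 30 min break → 8 h 57 min
Sat: 9:27 AM–6:37 PM = 9 h 10 min; less 30 min break → 8 h 40 min
Sun: 10:34 AM–6:49 PM = 8 h 15 min; less 30 min break → 7 h 45 min
Total worked: 53 h 56 min = 3236 min.
Regular 40 h 0 min = 2400 min at $46.50/h; overtime 13 h 56 min = 836 min at $69.75/h.
Pay = (2400 × $46.50 + 836 × $69.75) ÷ 60 = $2831.85.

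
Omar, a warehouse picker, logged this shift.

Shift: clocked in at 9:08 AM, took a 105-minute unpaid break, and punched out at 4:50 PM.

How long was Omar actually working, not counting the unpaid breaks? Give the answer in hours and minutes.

5 h 57 min

Shift: 9:08 AM–4:50 PM = 7 h 42 min; less 105 min break → 5 h 57 min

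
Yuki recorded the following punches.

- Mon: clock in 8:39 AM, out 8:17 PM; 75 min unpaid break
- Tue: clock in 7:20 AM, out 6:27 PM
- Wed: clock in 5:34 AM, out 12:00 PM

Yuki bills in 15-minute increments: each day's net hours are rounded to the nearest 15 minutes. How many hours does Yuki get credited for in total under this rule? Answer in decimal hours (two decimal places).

28.00 hours

Mon: 8:39 AM–8:17 PM = 11 h 38 min − 75 min = 10 h 23 min → rounds to 10 h 30 min
Tue: 7:20 AM–6:27 PM = 11 h 7 min → rounds to 11 h 0 min
Wed: 5:34 AM–12:00 PM = 6 h 26 min → rounds to 6 h 30 min
Total credited: 28 h 0 min.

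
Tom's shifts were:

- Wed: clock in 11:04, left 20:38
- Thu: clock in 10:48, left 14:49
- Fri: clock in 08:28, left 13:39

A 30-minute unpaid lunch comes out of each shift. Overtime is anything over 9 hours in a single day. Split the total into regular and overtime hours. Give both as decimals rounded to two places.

Wed: 11:04–20:38 = 9 h 34 min; less 30 min break → 9 h 4 min
Thu: 10:48–14:49 = 4 h 1 min; less 30 min break → 3 h 31 min
Fri: 08:28–13:39 = 5 h 11 min; less 30 min break → 4 h 41 min
Wed reg 9 h 0 min / OT 0 h 4 min; Thu reg 3 h 31 min / OT 0 h 0 min; Fri reg 4 h 41 min / OT 0 h 0 min.
Totals: regular 17 h 12 min, overtime 0 h 4 min.

Regular 17.20 hours, overtime 0.07 hours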